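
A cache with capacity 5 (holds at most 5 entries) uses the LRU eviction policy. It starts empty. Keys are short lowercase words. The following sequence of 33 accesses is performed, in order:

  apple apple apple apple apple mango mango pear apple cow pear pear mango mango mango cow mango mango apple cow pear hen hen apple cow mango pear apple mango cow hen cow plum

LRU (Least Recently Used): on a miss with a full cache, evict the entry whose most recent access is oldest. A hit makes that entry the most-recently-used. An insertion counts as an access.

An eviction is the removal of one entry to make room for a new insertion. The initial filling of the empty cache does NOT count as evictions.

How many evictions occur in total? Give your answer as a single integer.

LRU simulation (capacity=5):
  1. access apple: MISS. Cache (LRU->MRU): [apple]
  2. access apple: HIT. Cache (LRU->MRU): [apple]
  3. access apple: HIT. Cache (LRU->MRU): [apple]
  4. access apple: HIT. Cache (LRU->MRU): [apple]
  5. access apple: HIT. Cache (LRU->MRU): [apple]
  6. access mango: MISS. Cache (LRU->MRU): [apple mango]
  7. access mango: HIT. Cache (LRU->MRU): [apple mango]
  8. access pear: MISS. Cache (LRU->MRU): [apple mango pear]
  9. access apple: HIT. Cache (LRU->MRU): [mango pear apple]
  10. access cow: MISS. Cache (LRU->MRU): [mango pear apple cow]
  11. access pear: HIT. Cache (LRU->MRU): [mango apple cow pear]
  12. access pear: HIT. Cache (LRU->MRU): [mango apple cow pear]
  13. access mango: HIT. Cache (LRU->MRU): [apple cow pear mango]
  14. access mango: HIT. Cache (LRU->MRU): [apple cow pear mango]
  15. access mango: HIT. Cache (LRU->MRU): [apple cow pear mango]
  16. access cow: HIT. Cache (LRU->MRU): [apple pear mango cow]
  17. access mango: HIT. Cache (LRU->MRU): [apple pear cow mango]
  18. access mango: HIT. Cache (LRU->MRU): [apple pear cow mango]
  19. access apple: HIT. Cache (LRU->MRU): [pear cow mango apple]
  20. access cow: HIT. Cache (LRU->MRU): [pear mango apple cow]
  21. access pear: HIT. Cache (LRU->MRU): [mango apple cow pear]
  22. access hen: MISS. Cache (LRU->MRU): [mango apple cow pear hen]
  23. access hen: HIT. Cache (LRU->MRU): [mango apple cow pear hen]
  24. access apple: HIT. Cache (LRU->MRU): [mango cow pear hen apple]
  25. access cow: HIT. Cache (LRU->MRU): [mango pear hen apple cow]
  26. access mango: HIT. Cache (LRU->MRU): [pear hen apple cow mango]
  27. access pear: HIT. Cache (LRU->MRU): [hen apple cow mango pear]
  28. access apple: HIT. Cache (LRU->MRU): [hen cow mango pear apple]
  29. access mango: HIT. Cache (LRU->MRU): [hen cow pear apple mango]
  30. access cow: HIT. Cache (LRU->MRU): [hen pear apple mango cow]
  31. access hen: HIT. Cache (LRU->MRU): [pear apple mango cow hen]
  32. access cow: HIT. Cache (LRU->MRU): [pear apple mango hen cow]
  33. access plum: MISS, evict pear. Cache (LRU->MRU): [apple mango hen cow plum]
Total: 27 hits, 6 misses, 1 evictions

Answer: 1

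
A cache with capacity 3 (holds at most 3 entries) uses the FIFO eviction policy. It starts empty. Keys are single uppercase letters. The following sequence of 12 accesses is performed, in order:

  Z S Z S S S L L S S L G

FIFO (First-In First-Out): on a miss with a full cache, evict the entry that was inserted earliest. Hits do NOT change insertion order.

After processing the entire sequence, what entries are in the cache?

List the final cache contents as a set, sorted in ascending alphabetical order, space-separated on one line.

Answer: G L S

Derivation:
FIFO simulation (capacity=3):
  1. access Z: MISS. Cache (old->new): [Z]
  2. access S: MISS. Cache (old->new): [Z S]
  3. access Z: HIT. Cache (old->new): [Z S]
  4. access S: HIT. Cache (old->new): [Z S]
  5. access S: HIT. Cache (old->new): [Z S]
  6. access S: HIT. Cache (old->new): [Z S]
  7. access L: MISS. Cache (old->new): [Z S L]
  8. access L: HIT. Cache (old->new): [Z S L]
  9. access S: HIT. Cache (old->new): [Z S L]
  10. access S: HIT. Cache (old->new): [Z S L]
  11. access L: HIT. Cache (old->new): [Z S L]
  12. access G: MISS, evict Z. Cache (old->new): [S L G]
Total: 8 hits, 4 misses, 1 evictions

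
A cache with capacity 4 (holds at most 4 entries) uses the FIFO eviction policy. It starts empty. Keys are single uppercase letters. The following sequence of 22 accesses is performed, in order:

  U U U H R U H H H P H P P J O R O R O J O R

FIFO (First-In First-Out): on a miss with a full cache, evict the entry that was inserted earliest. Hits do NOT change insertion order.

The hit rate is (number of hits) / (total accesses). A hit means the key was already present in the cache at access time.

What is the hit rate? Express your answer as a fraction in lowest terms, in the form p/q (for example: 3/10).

Answer: 8/11

Derivation:
FIFO simulation (capacity=4):
  1. access U: MISS. Cache (old->new): [U]
  2. access U: HIT. Cache (old->new): [U]
  3. access U: HIT. Cache (old->new): [U]
  4. access H: MISS. Cache (old->new): [U H]
  5. access R: MISS. Cache (old->new): [U H R]
  6. access U: HIT. Cache (old->new): [U H R]
  7. access H: HIT. Cache (old->new): [U H R]
  8. access H: HIT. Cache (old->new): [U H R]
  9. access H: HIT. Cache (old->new): [U H R]
  10. access P: MISS. Cache (old->new): [U H R P]
  11. access H: HIT. Cache (old->new): [U H R P]
  12. access P: HIT. Cache (old->new): [U H R P]
  13. access P: HIT. Cache (old->new): [U H R P]
  14. access J: MISS, evict U. Cache (old->new): [H R P J]
  15. access O: MISS, evict H. Cache (old->new): [R P J O]
  16. access R: HIT. Cache (old->new): [R P J O]
  17. access O: HIT. Cache (old->new): [R P J O]
  18. access R: HIT. Cache (old->new): [R P J O]
  19. access O: HIT. Cache (old->new): [R P J O]
  20. access J: HIT. Cache (old->new): [R P J O]
  21. access O: HIT. Cache (old->new): [R P J O]
  22. access R: HIT. Cache (old->new): [R P J O]
Total: 16 hits, 6 misses, 2 evictions

Hit rate = 16/22 = 8/11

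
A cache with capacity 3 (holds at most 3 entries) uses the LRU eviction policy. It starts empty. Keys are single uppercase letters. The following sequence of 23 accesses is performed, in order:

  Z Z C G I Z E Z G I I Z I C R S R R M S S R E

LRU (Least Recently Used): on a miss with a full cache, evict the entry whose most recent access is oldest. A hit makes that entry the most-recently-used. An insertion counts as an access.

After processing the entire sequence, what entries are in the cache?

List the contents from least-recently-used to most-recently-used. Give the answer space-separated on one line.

Answer: S R E

Derivation:
LRU simulation (capacity=3):
  1. access Z: MISS. Cache (LRU->MRU): [Z]
  2. access Z: HIT. Cache (LRU->MRU): [Z]
  3. access C: MISS. Cache (LRU->MRU): [Z C]
  4. access G: MISS. Cache (LRU->MRU): [Z C G]
  5. access I: MISS, evict Z. Cache (LRU->MRU): [C G I]
  6. access Z: MISS, evict C. Cache (LRU->MRU): [G I Z]
  7. access E: MISS, evict G. Cache (LRU->MRU): [I Z E]
  8. access Z: HIT. Cache (LRU->MRU): [I E Z]
  9. access G: MISS, evict I. Cache (LRU->MRU): [E Z G]
  10. access I: MISS, evict E. Cache (LRU->MRU): [Z G I]
  11. access I: HIT. Cache (LRU->MRU): [Z G I]
  12. access Z: HIT. Cache (LRU->MRU): [G I Z]
  13. access I: HIT. Cache (LRU->MRU): [G Z I]
  14. access C: MISS, evict G. Cache (LRU->MRU): [Z I C]
  15. access R: MISS, evict Z. Cache (LRU->MRU): [I C R]
  16. access S: MISS, evict I. Cache (LRU->MRU): [C R S]
  17. access R: HIT. Cache (LRU->MRU): [C S R]
  18. access R: HIT. Cache (LRU->MRU): [C S R]
  19. access M: MISS, evict C. Cache (LRU->MRU): [S R M]
  20. access S: HIT. Cache (LRU->MRU): [R M S]
  21. access S: HIT. Cache (LRU->MRU): [R M S]
  22. access R: HIT. Cache (LRU->MRU): [M S R]
  23. access E: MISS, evict M. Cache (LRU->MRU): [S R E]
Total: 10 hits, 13 misses, 10 evictions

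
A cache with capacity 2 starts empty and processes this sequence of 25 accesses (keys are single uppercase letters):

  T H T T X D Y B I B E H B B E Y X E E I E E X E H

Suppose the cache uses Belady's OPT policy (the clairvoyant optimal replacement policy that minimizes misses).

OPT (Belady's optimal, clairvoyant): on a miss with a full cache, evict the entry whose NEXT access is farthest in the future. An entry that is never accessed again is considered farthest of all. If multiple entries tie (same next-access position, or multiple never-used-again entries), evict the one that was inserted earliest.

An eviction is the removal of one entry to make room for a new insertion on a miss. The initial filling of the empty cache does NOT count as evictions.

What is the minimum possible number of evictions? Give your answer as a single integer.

OPT (Belady) simulation (capacity=2):
  1. access T: MISS. Cache: [T]
  2. access H: MISS. Cache: [T H]
  3. access T: HIT. Next use of T: step 4. Cache: [T H]
  4. access T: HIT. Next use of T: never. Cache: [T H]
  5. access X: MISS, evict T (next use: never). Cache: [H X]
  6. access D: MISS, evict X (next use: step 17). Cache: [H D]
  7. access Y: MISS, evict D (next use: never). Cache: [H Y]
  8. access B: MISS, evict Y (next use: step 16). Cache: [H B]
  9. access I: MISS, evict H (next use: step 12). Cache: [B I]
  10. access B: HIT. Next use of B: step 13. Cache: [B I]
  11. access E: MISS, evict I (next use: step 20). Cache: [B E]
  12. access H: MISS, evict E (next use: step 15). Cache: [B H]
  13. access B: HIT. Next use of B: step 14. Cache: [B H]
  14. access B: HIT. Next use of B: never. Cache: [B H]
  15. access E: MISS, evict B (next use: never). Cache: [H E]
  16. access Y: MISS, evict H (next use: step 25). Cache: [E Y]
  17. access X: MISS, evict Y (next use: never). Cache: [E X]
  18. access E: HIT. Next use of E: step 19. Cache: [E X]
  19. access E: HIT. Next use of E: step 21. Cache: [E X]
  20. access I: MISS, evict X (next use: step 23). Cache: [E I]
  21. access E: HIT. Next use of E: step 22. Cache: [E I]
  22. access E: HIT. Next use of E: step 24. Cache: [E I]
  23. access X: MISS, evict I (next use: never). Cache: [E X]
  24. access E: HIT. Next use of E: never. Cache: [E X]
  25. access H: MISS, evict E (next use: never). Cache: [X H]
Total: 10 hits, 15 misses, 13 evictions

Answer: 13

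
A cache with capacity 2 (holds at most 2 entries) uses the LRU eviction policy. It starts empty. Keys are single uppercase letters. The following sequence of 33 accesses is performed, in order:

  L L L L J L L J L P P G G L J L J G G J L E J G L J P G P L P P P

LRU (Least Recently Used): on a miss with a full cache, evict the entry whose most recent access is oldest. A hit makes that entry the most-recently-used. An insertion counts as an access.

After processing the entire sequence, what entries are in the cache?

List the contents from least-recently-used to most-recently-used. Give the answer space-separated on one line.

Answer: L P

Derivation:
LRU simulation (capacity=2):
  1. access L: MISS. Cache (LRU->MRU): [L]
  2. access L: HIT. Cache (LRU->MRU): [L]
  3. access L: HIT. Cache (LRU->MRU): [L]
  4. access L: HIT. Cache (LRU->MRU): [L]
  5. access J: MISS. Cache (LRU->MRU): [L J]
  6. access L: HIT. Cache (LRU->MRU): [J L]
  7. access L: HIT. Cache (LRU->MRU): [J L]
  8. access J: HIT. Cache (LRU->MRU): [L J]
  9. access L: HIT. Cache (LRU->MRU): [J L]
  10. access P: MISS, evict J. Cache (LRU->MRU): [L P]
  11. access P: HIT. Cache (LRU->MRU): [L P]
  12. access G: MISS, evict L. Cache (LRU->MRU): [P G]
  13. access G: HIT. Cache (LRU->MRU): [P G]
  14. access L: MISS, evict P. Cache (LRU->MRU): [G L]
  15. access J: MISS, evict G. Cache (LRU->MRU): [L J]
  16. access L: HIT. Cache (LRU->MRU): [J L]
  17. access J: HIT. Cache (LRU->MRU): [L J]
  18. access G: MISS, evict L. Cache (LRU->MRU): [J G]
  19. access G: HIT. Cache (LRU->MRU): [J G]
  20. access J: HIT. Cache (LRU->MRU): [G J]
  21. access L: MISS, evict G. Cache (LRU->MRU): [J L]
  22. access E: MISS, evict J. Cache (LRU->MRU): [L E]
  23. access J: MISS, evict L. Cache (LRU->MRU): [E J]
  24. access G: MISS, evict E. Cache (LRU->MRU): [J G]
  25. access L: MISS, evict J. Cache (LRU->MRU): [G L]
  26. access J: MISS, evict G. Cache (LRU->MRU): [L J]
  27. access P: MISS, evict L. Cache (LRU->MRU): [J P]
  28. access G: MISS, evict J. Cache (LRU->MRU): [P G]
  29. access P: HIT. Cache (LRU->MRU): [G P]
  30. access L: MISS, evict G. Cache (LRU->MRU): [P L]
  31. access P: HIT. Cache (LRU->MRU): [L P]
  32. access P: HIT. Cache (LRU->MRU): [L P]
  33. access P: HIT. Cache (LRU->MRU): [L P]
Total: 17 hits, 16 misses, 14 evictions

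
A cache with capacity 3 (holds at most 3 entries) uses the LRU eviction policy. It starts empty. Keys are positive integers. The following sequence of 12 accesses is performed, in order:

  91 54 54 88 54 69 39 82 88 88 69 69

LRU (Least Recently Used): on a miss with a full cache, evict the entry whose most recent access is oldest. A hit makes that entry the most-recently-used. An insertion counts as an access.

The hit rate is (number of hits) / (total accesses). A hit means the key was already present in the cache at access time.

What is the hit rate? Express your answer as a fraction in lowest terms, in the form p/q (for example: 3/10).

Answer: 1/3

Derivation:
LRU simulation (capacity=3):
  1. access 91: MISS. Cache (LRU->MRU): [91]
  2. access 54: MISS. Cache (LRU->MRU): [91 54]
  3. access 54: HIT. Cache (LRU->MRU): [91 54]
  4. access 88: MISS. Cache (LRU->MRU): [91 54 88]
  5. access 54: HIT. Cache (LRU->MRU): [91 88 54]
  6. access 69: MISS, evict 91. Cache (LRU->MRU): [88 54 69]
  7. access 39: MISS, evict 88. Cache (LRU->MRU): [54 69 39]
  8. access 82: MISS, evict 54. Cache (LRU->MRU): [69 39 82]
  9. access 88: MISS, evict 69. Cache (LRU->MRU): [39 82 88]
  10. access 88: HIT. Cache (LRU->MRU): [39 82 88]
  11. access 69: MISS, evict 39. Cache (LRU->MRU): [82 88 69]
  12. access 69: HIT. Cache (LRU->MRU): [82 88 69]
Total: 4 hits, 8 misses, 5 evictions

Hit rate = 4/12 = 1/3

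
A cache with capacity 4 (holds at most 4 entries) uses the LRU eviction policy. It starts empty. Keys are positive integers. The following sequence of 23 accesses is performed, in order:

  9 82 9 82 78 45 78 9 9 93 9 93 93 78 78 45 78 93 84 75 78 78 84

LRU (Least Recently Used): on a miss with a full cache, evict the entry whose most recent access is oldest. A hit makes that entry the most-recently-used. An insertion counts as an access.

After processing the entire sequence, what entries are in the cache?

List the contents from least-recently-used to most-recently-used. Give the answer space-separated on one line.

LRU simulation (capacity=4):
  1. access 9: MISS. Cache (LRU->MRU): [9]
  2. access 82: MISS. Cache (LRU->MRU): [9 82]
  3. access 9: HIT. Cache (LRU->MRU): [82 9]
  4. access 82: HIT. Cache (LRU->MRU): [9 82]
  5. access 78: MISS. Cache (LRU->MRU): [9 82 78]
  6. access 45: MISS. Cache (LRU->MRU): [9 82 78 45]
  7. access 78: HIT. Cache (LRU->MRU): [9 82 45 78]
  8. access 9: HIT. Cache (LRU->MRU): [82 45 78 9]
  9. access 9: HIT. Cache (LRU->MRU): [82 45 78 9]
  10. access 93: MISS, evict 82. Cache (LRU->MRU): [45 78 9 93]
  11. access 9: HIT. Cache (LRU->MRU): [45 78 93 9]
  12. access 93: HIT. Cache (LRU->MRU): [45 78 9 93]
  13. access 93: HIT. Cache (LRU->MRU): [45 78 9 93]
  14. access 78: HIT. Cache (LRU->MRU): [45 9 93 78]
  15. access 78: HIT. Cache (LRU->MRU): [45 9 93 78]
  16. access 45: HIT. Cache (LRU->MRU): [9 93 78 45]
  17. access 78: HIT. Cache (LRU->MRU): [9 93 45 78]
  18. access 93: HIT. Cache (LRU->MRU): [9 45 78 93]
  19. access 84: MISS, evict 9. Cache (LRU->MRU): [45 78 93 84]
  20. access 75: MISS, evict 45. Cache (LRU->MRU): [78 93 84 75]
  21. access 78: HIT. Cache (LRU->MRU): [93 84 75 78]
  22. access 78: HIT. Cache (LRU->MRU): [93 84 75 78]
  23. access 84: HIT. Cache (LRU->MRU): [93 75 78 84]
Total: 16 hits, 7 misses, 3 evictions

Answer: 93 75 78 84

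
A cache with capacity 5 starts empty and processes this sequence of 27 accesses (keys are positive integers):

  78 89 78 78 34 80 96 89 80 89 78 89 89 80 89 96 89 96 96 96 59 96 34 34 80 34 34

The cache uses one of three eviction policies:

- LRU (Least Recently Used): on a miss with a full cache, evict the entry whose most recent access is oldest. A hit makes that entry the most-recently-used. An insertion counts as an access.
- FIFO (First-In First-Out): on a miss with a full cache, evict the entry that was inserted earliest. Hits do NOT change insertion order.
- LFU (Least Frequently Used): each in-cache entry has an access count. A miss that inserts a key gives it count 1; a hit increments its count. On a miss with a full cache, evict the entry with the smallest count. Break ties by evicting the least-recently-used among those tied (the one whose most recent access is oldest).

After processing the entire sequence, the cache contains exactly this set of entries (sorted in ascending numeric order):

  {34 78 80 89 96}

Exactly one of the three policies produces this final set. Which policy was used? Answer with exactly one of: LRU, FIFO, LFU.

Simulating under each policy and comparing final sets:
  LRU: final set = {34 59 80 89 96} -> differs
  FIFO: final set = {34 59 80 89 96} -> differs
  LFU: final set = {34 78 80 89 96} -> MATCHES target
Only LFU produces the target set.

Answer: LFU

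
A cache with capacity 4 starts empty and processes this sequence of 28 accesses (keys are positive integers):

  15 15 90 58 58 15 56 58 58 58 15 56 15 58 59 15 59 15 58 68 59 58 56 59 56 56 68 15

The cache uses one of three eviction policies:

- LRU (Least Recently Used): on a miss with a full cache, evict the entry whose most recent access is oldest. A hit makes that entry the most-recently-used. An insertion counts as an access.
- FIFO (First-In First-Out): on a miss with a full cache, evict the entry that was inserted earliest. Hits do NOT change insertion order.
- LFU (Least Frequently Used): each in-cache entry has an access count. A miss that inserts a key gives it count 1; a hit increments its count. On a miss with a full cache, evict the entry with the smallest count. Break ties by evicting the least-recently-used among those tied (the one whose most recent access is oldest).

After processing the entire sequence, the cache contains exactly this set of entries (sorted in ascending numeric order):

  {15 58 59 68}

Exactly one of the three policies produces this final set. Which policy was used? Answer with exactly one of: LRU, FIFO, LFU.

Simulating under each policy and comparing final sets:
  LRU: final set = {15 56 59 68} -> differs
  FIFO: final set = {15 56 58 59} -> differs
  LFU: final set = {15 58 59 68} -> MATCHES target
Only LFU produces the target set.

Answer: LFU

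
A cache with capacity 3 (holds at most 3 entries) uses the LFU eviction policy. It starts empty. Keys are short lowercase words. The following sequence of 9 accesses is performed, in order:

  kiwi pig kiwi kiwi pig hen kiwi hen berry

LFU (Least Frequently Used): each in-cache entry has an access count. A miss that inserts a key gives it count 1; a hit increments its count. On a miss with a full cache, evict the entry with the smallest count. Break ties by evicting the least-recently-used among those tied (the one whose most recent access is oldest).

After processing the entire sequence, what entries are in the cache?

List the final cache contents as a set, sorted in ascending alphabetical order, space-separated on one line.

LFU simulation (capacity=3):
  1. access kiwi: MISS. Cache: [kiwi(c=1)]
  2. access pig: MISS. Cache: [kiwi(c=1) pig(c=1)]
  3. access kiwi: HIT, count now 2. Cache: [pig(c=1) kiwi(c=2)]
  4. access kiwi: HIT, count now 3. Cache: [pig(c=1) kiwi(c=3)]
  5. access pig: HIT, count now 2. Cache: [pig(c=2) kiwi(c=3)]
  6. access hen: MISS. Cache: [hen(c=1) pig(c=2) kiwi(c=3)]
  7. access kiwi: HIT, count now 4. Cache: [hen(c=1) pig(c=2) kiwi(c=4)]
  8. access hen: HIT, count now 2. Cache: [pig(c=2) hen(c=2) kiwi(c=4)]
  9. access berry: MISS, evict pig(c=2). Cache: [berry(c=1) hen(c=2) kiwi(c=4)]
Total: 5 hits, 4 misses, 1 evictions

Answer: berry hen kiwi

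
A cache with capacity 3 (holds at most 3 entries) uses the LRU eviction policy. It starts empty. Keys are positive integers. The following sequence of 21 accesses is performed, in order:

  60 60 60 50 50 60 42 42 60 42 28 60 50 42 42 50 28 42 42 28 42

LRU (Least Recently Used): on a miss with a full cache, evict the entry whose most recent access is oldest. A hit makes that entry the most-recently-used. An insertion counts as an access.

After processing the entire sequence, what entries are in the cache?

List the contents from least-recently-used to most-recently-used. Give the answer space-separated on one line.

LRU simulation (capacity=3):
  1. access 60: MISS. Cache (LRU->MRU): [60]
  2. access 60: HIT. Cache (LRU->MRU): [60]
  3. access 60: HIT. Cache (LRU->MRU): [60]
  4. access 50: MISS. Cache (LRU->MRU): [60 50]
  5. access 50: HIT. Cache (LRU->MRU): [60 50]
  6. access 60: HIT. Cache (LRU->MRU): [50 60]
  7. access 42: MISS. Cache (LRU->MRU): [50 60 42]
  8. access 42: HIT. Cache (LRU->MRU): [50 60 42]
  9. access 60: HIT. Cache (LRU->MRU): [50 42 60]
  10. access 42: HIT. Cache (LRU->MRU): [50 60 42]
  11. access 28: MISS, evict 50. Cache (LRU->MRU): [60 42 28]
  12. access 60: HIT. Cache (LRU->MRU): [42 28 60]
  13. access 50: MISS, evict 42. Cache (LRU->MRU): [28 60 50]
  14. access 42: MISS, evict 28. Cache (LRU->MRU): [60 50 42]
  15. access 42: HIT. Cache (LRU->MRU): [60 50 42]
  16. access 50: HIT. Cache (LRU->MRU): [60 42 50]
  17. access 28: MISS, evict 60. Cache (LRU->MRU): [42 50 28]
  18. access 42: HIT. Cache (LRU->MRU): [50 28 42]
  19. access 42: HIT. Cache (LRU->MRU): [50 28 42]
  20. access 28: HIT. Cache (LRU->MRU): [50 42 28]
  21. access 42: HIT. Cache (LRU->MRU): [50 28 42]
Total: 14 hits, 7 misses, 4 evictions

Answer: 50 28 42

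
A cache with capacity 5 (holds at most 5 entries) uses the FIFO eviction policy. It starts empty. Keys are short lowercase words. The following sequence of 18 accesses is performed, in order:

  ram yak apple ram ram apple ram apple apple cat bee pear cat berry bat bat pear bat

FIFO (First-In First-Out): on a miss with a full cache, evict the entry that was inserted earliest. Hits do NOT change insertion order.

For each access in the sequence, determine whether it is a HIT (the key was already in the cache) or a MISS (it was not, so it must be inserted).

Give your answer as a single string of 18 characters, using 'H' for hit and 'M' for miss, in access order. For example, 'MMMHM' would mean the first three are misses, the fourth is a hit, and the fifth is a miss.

Answer: MMMHHHHHHMMMHMMHHH

Derivation:
FIFO simulation (capacity=5):
  1. access ram: MISS. Cache (old->new): [ram]
  2. access yak: MISS. Cache (old->new): [ram yak]
  3. access apple: MISS. Cache (old->new): [ram yak apple]
  4. access ram: HIT. Cache (old->new): [ram yak apple]
  5. access ram: HIT. Cache (old->new): [ram yak apple]
  6. access apple: HIT. Cache (old->new): [ram yak apple]
  7. access ram: HIT. Cache (old->new): [ram yak apple]
  8. access apple: HIT. Cache (old->new): [ram yak apple]
  9. access apple: HIT. Cache (old->new): [ram yak apple]
  10. access cat: MISS. Cache (old->new): [ram yak apple cat]
  11. access bee: MISS. Cache (old->new): [ram yak apple cat bee]
  12. access pear: MISS, evict ram. Cache (old->new): [yak apple cat bee pear]
  13. access cat: HIT. Cache (old->new): [yak apple cat bee pear]
  14. access berry: MISS, evict yak. Cache (old->new): [apple cat bee pear berry]
  15. access bat: MISS, evict apple. Cache (old->new): [cat bee pear berry bat]
  16. access bat: HIT. Cache (old->new): [cat bee pear berry bat]
  17. access pear: HIT. Cache (old->new): [cat bee pear berry bat]
  18. access bat: HIT. Cache (old->new): [cat bee pear berry bat]
Total: 10 hits, 8 misses, 3 evictions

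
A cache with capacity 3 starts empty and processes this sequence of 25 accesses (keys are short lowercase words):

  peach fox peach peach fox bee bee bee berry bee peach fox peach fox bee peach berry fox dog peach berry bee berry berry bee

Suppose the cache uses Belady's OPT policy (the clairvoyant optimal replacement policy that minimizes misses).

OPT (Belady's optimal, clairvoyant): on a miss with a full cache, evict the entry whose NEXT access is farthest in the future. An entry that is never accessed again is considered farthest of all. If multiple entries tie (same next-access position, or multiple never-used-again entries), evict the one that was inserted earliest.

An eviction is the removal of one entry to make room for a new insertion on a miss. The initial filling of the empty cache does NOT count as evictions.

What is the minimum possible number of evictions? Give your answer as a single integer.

Answer: 5

Derivation:
OPT (Belady) simulation (capacity=3):
  1. access peach: MISS. Cache: [peach]
  2. access fox: MISS. Cache: [peach fox]
  3. access peach: HIT. Next use of peach: step 4. Cache: [peach fox]
  4. access peach: HIT. Next use of peach: step 11. Cache: [peach fox]
  5. access fox: HIT. Next use of fox: step 12. Cache: [peach fox]
  6. access bee: MISS. Cache: [peach fox bee]
  7. access bee: HIT. Next use of bee: step 8. Cache: [peach fox bee]
  8. access bee: HIT. Next use of bee: step 10. Cache: [peach fox bee]
  9. access berry: MISS, evict fox (next use: step 12). Cache: [peach bee berry]
  10. access bee: HIT. Next use of bee: step 15. Cache: [peach bee berry]
  11. access peach: HIT. Next use of peach: step 13. Cache: [peach bee berry]
  12. access fox: MISS, evict berry (next use: step 17). Cache: [peach bee fox]
  13. access peach: HIT. Next use of peach: step 16. Cache: [peach bee fox]
  14. access fox: HIT. Next use of fox: step 18. Cache: [peach bee fox]
  15. access bee: HIT. Next use of bee: step 22. Cache: [peach bee fox]
  16. access peach: HIT. Next use of peach: step 20. Cache: [peach bee fox]
  17. access berry: MISS, evict bee (next use: step 22). Cache: [peach fox berry]
  18. access fox: HIT. Next use of fox: never. Cache: [peach fox berry]
  19. access dog: MISS, evict fox (next use: never). Cache: [peach berry dog]
  20. access peach: HIT. Next use of peach: never. Cache: [peach berry dog]
  21. access berry: HIT. Next use of berry: step 23. Cache: [peach berry dog]
  22. access bee: MISS, evict peach (next use: never). Cache: [berry dog bee]
  23. access berry: HIT. Next use of berry: step 24. Cache: [berry dog bee]
  24. access berry: HIT. Next use of berry: never. Cache: [berry dog bee]
  25. access bee: HIT. Next use of bee: never. Cache: [berry dog bee]
Total: 17 hits, 8 misses, 5 evictions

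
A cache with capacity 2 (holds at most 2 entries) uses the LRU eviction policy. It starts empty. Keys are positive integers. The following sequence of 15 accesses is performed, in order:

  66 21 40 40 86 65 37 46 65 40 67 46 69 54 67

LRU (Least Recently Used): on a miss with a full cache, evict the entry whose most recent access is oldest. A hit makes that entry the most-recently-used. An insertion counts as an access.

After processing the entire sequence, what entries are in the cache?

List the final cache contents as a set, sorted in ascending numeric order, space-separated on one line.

LRU simulation (capacity=2):
  1. access 66: MISS. Cache (LRU->MRU): [66]
  2. access 21: MISS. Cache (LRU->MRU): [66 21]
  3. access 40: MISS, evict 66. Cache (LRU->MRU): [21 40]
  4. access 40: HIT. Cache (LRU->MRU): [21 40]
  5. access 86: MISS, evict 21. Cache (LRU->MRU): [40 86]
  6. access 65: MISS, evict 40. Cache (LRU->MRU): [86 65]
  7. access 37: MISS, evict 86. Cache (LRU->MRU): [65 37]
  8. access 46: MISS, evict 65. Cache (LRU->MRU): [37 46]
  9. access 65: MISS, evict 37. Cache (LRU->MRU): [46 65]
  10. access 40: MISS, evict 46. Cache (LRU->MRU): [65 40]
  11. access 67: MISS, evict 65. Cache (LRU->MRU): [40 67]
  12. access 46: MISS, evict 40. Cache (LRU->MRU): [67 46]
  13. access 69: MISS, evict 67. Cache (LRU->MRU): [46 69]
  14. access 54: MISS, evict 46. Cache (LRU->MRU): [69 54]
  15. access 67: MISS, evict 69. Cache (LRU->MRU): [54 67]
Total: 1 hits, 14 misses, 12 evictions

Answer: 54 67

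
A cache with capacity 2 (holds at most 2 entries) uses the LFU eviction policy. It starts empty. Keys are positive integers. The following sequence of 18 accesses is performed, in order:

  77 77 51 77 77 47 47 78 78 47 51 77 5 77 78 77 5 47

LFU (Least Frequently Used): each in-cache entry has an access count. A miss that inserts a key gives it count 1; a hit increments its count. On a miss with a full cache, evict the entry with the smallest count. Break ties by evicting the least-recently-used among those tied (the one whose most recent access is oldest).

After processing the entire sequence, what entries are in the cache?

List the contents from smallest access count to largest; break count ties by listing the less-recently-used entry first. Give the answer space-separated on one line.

Answer: 47 77

Derivation:
LFU simulation (capacity=2):
  1. access 77: MISS. Cache: [77(c=1)]
  2. access 77: HIT, count now 2. Cache: [77(c=2)]
  3. access 51: MISS. Cache: [51(c=1) 77(c=2)]
  4. access 77: HIT, count now 3. Cache: [51(c=1) 77(c=3)]
  5. access 77: HIT, count now 4. Cache: [51(c=1) 77(c=4)]
  6. access 47: MISS, evict 51(c=1). Cache: [47(c=1) 77(c=4)]
  7. access 47: HIT, count now 2. Cache: [47(c=2) 77(c=4)]
  8. access 78: MISS, evict 47(c=2). Cache: [78(c=1) 77(c=4)]
  9. access 78: HIT, count now 2. Cache: [78(c=2) 77(c=4)]
  10. access 47: MISS, evict 78(c=2). Cache: [47(c=1) 77(c=4)]
  11. access 51: MISS, evict 47(c=1). Cache: [51(c=1) 77(c=4)]
  12. access 77: HIT, count now 5. Cache: [51(c=1) 77(c=5)]
  13. access 5: MISS, evict 51(c=1). Cache: [5(c=1) 77(c=5)]
  14. access 77: HIT, count now 6. Cache: [5(c=1) 77(c=6)]
  15. access 78: MISS, evict 5(c=1). Cache: [78(c=1) 77(c=6)]
  16. access 77: HIT, count now 7. Cache: [78(c=1) 77(c=7)]
  17. access 5: MISS, evict 78(c=1). Cache: [5(c=1) 77(c=7)]
  18. access 47: MISS, evict 5(c=1). Cache: [47(c=1) 77(c=7)]
Total: 8 hits, 10 misses, 8 evictions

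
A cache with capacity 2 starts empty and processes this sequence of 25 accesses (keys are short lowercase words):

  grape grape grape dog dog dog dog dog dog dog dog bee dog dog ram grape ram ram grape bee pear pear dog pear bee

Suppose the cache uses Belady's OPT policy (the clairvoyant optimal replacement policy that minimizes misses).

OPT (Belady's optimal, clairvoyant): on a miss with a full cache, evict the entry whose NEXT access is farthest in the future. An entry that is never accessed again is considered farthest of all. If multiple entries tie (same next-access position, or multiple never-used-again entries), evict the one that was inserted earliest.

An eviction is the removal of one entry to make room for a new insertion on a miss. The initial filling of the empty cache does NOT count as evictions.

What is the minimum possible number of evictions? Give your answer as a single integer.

Answer: 7

Derivation:
OPT (Belady) simulation (capacity=2):
  1. access grape: MISS. Cache: [grape]
  2. access grape: HIT. Next use of grape: step 3. Cache: [grape]
  3. access grape: HIT. Next use of grape: step 16. Cache: [grape]
  4. access dog: MISS. Cache: [grape dog]
  5. access dog: HIT. Next use of dog: step 6. Cache: [grape dog]
  6. access dog: HIT. Next use of dog: step 7. Cache: [grape dog]
  7. access dog: HIT. Next use of dog: step 8. Cache: [grape dog]
  8. access dog: HIT. Next use of dog: step 9. Cache: [grape dog]
  9. access dog: HIT. Next use of dog: step 10. Cache: [grape dog]
  10. access dog: HIT. Next use of dog: step 11. Cache: [grape dog]
  11. access dog: HIT. Next use of dog: step 13. Cache: [grape dog]
  12. access bee: MISS, evict grape (next use: step 16). Cache: [dog bee]
  13. access dog: HIT. Next use of dog: step 14. Cache: [dog bee]
  14. access dog: HIT. Next use of dog: step 23. Cache: [dog bee]
  15. access ram: MISS, evict dog (next use: step 23). Cache: [bee ram]
  16. access grape: MISS, evict bee (next use: step 20). Cache: [ram grape]
  17. access ram: HIT. Next use of ram: step 18. Cache: [ram grape]
  18. access ram: HIT. Next use of ram: never. Cache: [ram grape]
  19. access grape: HIT. Next use of grape: never. Cache: [ram grape]
  20. access bee: MISS, evict ram (next use: never). Cache: [grape bee]
  21. access pear: MISS, evict grape (next use: never). Cache: [bee pear]
  22. access pear: HIT. Next use of pear: step 24. Cache: [bee pear]
  23. access dog: MISS, evict bee (next use: step 25). Cache: [pear dog]
  24. access pear: HIT. Next use of pear: never. Cache: [pear dog]
  25. access bee: MISS, evict pear (next use: never). Cache: [dog bee]
Total: 16 hits, 9 misses, 7 evictions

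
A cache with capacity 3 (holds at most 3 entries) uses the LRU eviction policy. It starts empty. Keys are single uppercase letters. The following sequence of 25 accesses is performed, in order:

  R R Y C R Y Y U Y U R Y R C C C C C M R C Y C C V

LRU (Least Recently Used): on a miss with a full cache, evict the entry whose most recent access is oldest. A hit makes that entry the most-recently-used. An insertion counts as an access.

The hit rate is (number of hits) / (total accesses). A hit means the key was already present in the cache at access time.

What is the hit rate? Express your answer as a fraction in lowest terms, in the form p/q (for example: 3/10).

Answer: 17/25

Derivation:
LRU simulation (capacity=3):
  1. access R: MISS. Cache (LRU->MRU): [R]
  2. access R: HIT. Cache (LRU->MRU): [R]
  3. access Y: MISS. Cache (LRU->MRU): [R Y]
  4. access C: MISS. Cache (LRU->MRU): [R Y C]
  5. access R: HIT. Cache (LRU->MRU): [Y C R]
  6. access Y: HIT. Cache (LRU->MRU): [C R Y]
  7. access Y: HIT. Cache (LRU->MRU): [C R Y]
  8. access U: MISS, evict C. Cache (LRU->MRU): [R Y U]
  9. access Y: HIT. Cache (LRU->MRU): [R U Y]
  10. access U: HIT. Cache (LRU->MRU): [R Y U]
  11. access R: HIT. Cache (LRU->MRU): [Y U R]
  12. access Y: HIT. Cache (LRU->MRU): [U R Y]
  13. access R: HIT. Cache (LRU->MRU): [U Y R]
  14. access C: MISS, evict U. Cache (LRU->MRU): [Y R C]
  15. access C: HIT. Cache (LRU->MRU): [Y R C]
  16. access C: HIT. Cache (LRU->MRU): [Y R C]
  17. access C: HIT. Cache (LRU->MRU): [Y R C]
  18. access C: HIT. Cache (LRU->MRU): [Y R C]
  19. access M: MISS, evict Y. Cache (LRU->MRU): [R C M]
  20. access R: HIT. Cache (LRU->MRU): [C M R]
  21. access C: HIT. Cache (LRU->MRU): [M R C]
  22. access Y: MISS, evict M. Cache (LRU->MRU): [R C Y]
  23. access C: HIT. Cache (LRU->MRU): [R Y C]
  24. access C: HIT. Cache (LRU->MRU): [R Y C]
  25. access V: MISS, evict R. Cache (LRU->MRU): [Y C V]
Total: 17 hits, 8 misses, 5 evictions

Hit rate = 17/25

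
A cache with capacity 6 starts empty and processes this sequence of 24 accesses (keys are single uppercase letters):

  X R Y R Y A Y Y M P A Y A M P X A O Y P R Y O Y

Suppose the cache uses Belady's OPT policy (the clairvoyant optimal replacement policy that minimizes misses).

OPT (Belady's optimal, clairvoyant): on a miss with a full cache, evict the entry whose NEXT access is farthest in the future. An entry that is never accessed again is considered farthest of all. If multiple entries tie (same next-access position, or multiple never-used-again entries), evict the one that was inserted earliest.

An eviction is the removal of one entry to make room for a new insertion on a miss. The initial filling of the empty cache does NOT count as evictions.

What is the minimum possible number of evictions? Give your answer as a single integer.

Answer: 1

Derivation:
OPT (Belady) simulation (capacity=6):
  1. access X: MISS. Cache: [X]
  2. access R: MISS. Cache: [X R]
  3. access Y: MISS. Cache: [X R Y]
  4. access R: HIT. Next use of R: step 21. Cache: [X R Y]
  5. access Y: HIT. Next use of Y: step 7. Cache: [X R Y]
  6. access A: MISS. Cache: [X R Y A]
  7. access Y: HIT. Next use of Y: step 8. Cache: [X R Y A]
  8. access Y: HIT. Next use of Y: step 12. Cache: [X R Y A]
  9. access M: MISS. Cache: [X R Y A M]
  10. access P: MISS. Cache: [X R Y A M P]
  11. access A: HIT. Next use of A: step 13. Cache: [X R Y A M P]
  12. access Y: HIT. Next use of Y: step 19. Cache: [X R Y A M P]
  13. access A: HIT. Next use of A: step 17. Cache: [X R Y A M P]
  14. access M: HIT. Next use of M: never. Cache: [X R Y A M P]
  15. access P: HIT. Next use of P: step 20. Cache: [X R Y A M P]
  16. access X: HIT. Next use of X: never. Cache: [X R Y A M P]
  17. access A: HIT. Next use of A: never. Cache: [X R Y A M P]
  18. access O: MISS, evict X (next use: never). Cache: [R Y A M P O]
  19. access Y: HIT. Next use of Y: step 22. Cache: [R Y A M P O]
  20. access P: HIT. Next use of P: never. Cache: [R Y A M P O]
  21. access R: HIT. Next use of R: never. Cache: [R Y A M P O]
  22. access Y: HIT. Next use of Y: step 24. Cache: [R Y A M P O]
  23. access O: HIT. Next use of O: never. Cache: [R Y A M P O]
  24. access Y: HIT. Next use of Y: never. Cache: [R Y A M P O]
Total: 17 hits, 7 misses, 1 evictions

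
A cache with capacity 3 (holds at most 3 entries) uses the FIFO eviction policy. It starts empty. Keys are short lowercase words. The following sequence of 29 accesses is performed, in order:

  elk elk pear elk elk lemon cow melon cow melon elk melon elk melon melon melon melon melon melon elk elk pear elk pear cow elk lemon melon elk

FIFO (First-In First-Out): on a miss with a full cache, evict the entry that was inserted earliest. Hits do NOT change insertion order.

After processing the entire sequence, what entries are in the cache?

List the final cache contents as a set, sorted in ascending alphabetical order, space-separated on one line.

Answer: elk lemon melon

Derivation:
FIFO simulation (capacity=3):
  1. access elk: MISS. Cache (old->new): [elk]
  2. access elk: HIT. Cache (old->new): [elk]
  3. access pear: MISS. Cache (old->new): [elk pear]
  4. access elk: HIT. Cache (old->new): [elk pear]
  5. access elk: HIT. Cache (old->new): [elk pear]
  6. access lemon: MISS. Cache (old->new): [elk pear lemon]
  7. access cow: MISS, evict elk. Cache (old->new): [pear lemon cow]
  8. access melon: MISS, evict pear. Cache (old->new): [lemon cow melon]
  9. access cow: HIT. Cache (old->new): [lemon cow melon]
  10. access melon: HIT. Cache (old->new): [lemon cow melon]
  11. access elk: MISS, evict lemon. Cache (old->new): [cow melon elk]
  12. access melon: HIT. Cache (old->new): [cow melon elk]
  13. access elk: HIT. Cache (old->new): [cow melon elk]
  14. access melon: HIT. Cache (old->new): [cow melon elk]
  15. access melon: HIT. Cache (old->new): [cow melon elk]
  16. access melon: HIT. Cache (old->new): [cow melon elk]
  17. access melon: HIT. Cache (old->new): [cow melon elk]
  18. access melon: HIT. Cache (old->new): [cow melon elk]
  19. access melon: HIT. Cache (old->new): [cow melon elk]
  20. access elk: HIT. Cache (old->new): [cow melon elk]
  21. access elk: HIT. Cache (old->new): [cow melon elk]
  22. access pear: MISS, evict cow. Cache (old->new): [melon elk pear]
  23. access elk: HIT. Cache (old->new): [melon elk pear]
  24. access pear: HIT. Cache (old->new): [melon elk pear]
  25. access cow: MISS, evict melon. Cache (old->new): [elk pear cow]
  26. access elk: HIT. Cache (old->new): [elk pear cow]
  27. access lemon: MISS, evict elk. Cache (old->new): [pear cow lemon]
  28. access melon: MISS, evict pear. Cache (old->new): [cow lemon melon]
  29. access elk: MISS, evict cow. Cache (old->new): [lemon melon elk]
Total: 18 hits, 11 misses, 8 evictions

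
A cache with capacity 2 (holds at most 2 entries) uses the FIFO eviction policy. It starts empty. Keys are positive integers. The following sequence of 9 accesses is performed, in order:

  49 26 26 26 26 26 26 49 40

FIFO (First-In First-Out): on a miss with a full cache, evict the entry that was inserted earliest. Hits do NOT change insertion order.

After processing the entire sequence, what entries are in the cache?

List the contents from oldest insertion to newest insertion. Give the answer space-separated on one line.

FIFO simulation (capacity=2):
  1. access 49: MISS. Cache (old->new): [49]
  2. access 26: MISS. Cache (old->new): [49 26]
  3. access 26: HIT. Cache (old->new): [49 26]
  4. access 26: HIT. Cache (old->new): [49 26]
  5. access 26: HIT. Cache (old->new): [49 26]
  6. access 26: HIT. Cache (old->new): [49 26]
  7. access 26: HIT. Cache (old->new): [49 26]
  8. access 49: HIT. Cache (old->new): [49 26]
  9. access 40: MISS, evict 49. Cache (old->new): [26 40]
Total: 6 hits, 3 misses, 1 evictions

Answer: 26 40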